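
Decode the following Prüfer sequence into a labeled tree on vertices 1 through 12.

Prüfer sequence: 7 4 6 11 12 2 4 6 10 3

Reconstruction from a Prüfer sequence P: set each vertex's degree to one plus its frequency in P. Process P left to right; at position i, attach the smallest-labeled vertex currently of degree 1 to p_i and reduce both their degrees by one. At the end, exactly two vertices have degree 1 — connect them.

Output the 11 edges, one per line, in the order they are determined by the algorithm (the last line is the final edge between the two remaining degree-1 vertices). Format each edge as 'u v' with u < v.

Initial degrees: {1:1, 2:2, 3:2, 4:3, 5:1, 6:3, 7:2, 8:1, 9:1, 10:2, 11:2, 12:2}
Step 1: smallest deg-1 vertex = 1, p_1 = 7. Add edge {1,7}. Now deg[1]=0, deg[7]=1.
Step 2: smallest deg-1 vertex = 5, p_2 = 4. Add edge {4,5}. Now deg[5]=0, deg[4]=2.
Step 3: smallest deg-1 vertex = 7, p_3 = 6. Add edge {6,7}. Now deg[7]=0, deg[6]=2.
Step 4: smallest deg-1 vertex = 8, p_4 = 11. Add edge {8,11}. Now deg[8]=0, deg[11]=1.
Step 5: smallest deg-1 vertex = 9, p_5 = 12. Add edge {9,12}. Now deg[9]=0, deg[12]=1.
Step 6: smallest deg-1 vertex = 11, p_6 = 2. Add edge {2,11}. Now deg[11]=0, deg[2]=1.
Step 7: smallest deg-1 vertex = 2, p_7 = 4. Add edge {2,4}. Now deg[2]=0, deg[4]=1.
Step 8: smallest deg-1 vertex = 4, p_8 = 6. Add edge {4,6}. Now deg[4]=0, deg[6]=1.
Step 9: smallest deg-1 vertex = 6, p_9 = 10. Add edge {6,10}. Now deg[6]=0, deg[10]=1.
Step 10: smallest deg-1 vertex = 10, p_10 = 3. Add edge {3,10}. Now deg[10]=0, deg[3]=1.
Final: two remaining deg-1 vertices are 3, 12. Add edge {3,12}.

Answer: 1 7
4 5
6 7
8 11
9 12
2 11
2 4
4 6
6 10
3 10
3 12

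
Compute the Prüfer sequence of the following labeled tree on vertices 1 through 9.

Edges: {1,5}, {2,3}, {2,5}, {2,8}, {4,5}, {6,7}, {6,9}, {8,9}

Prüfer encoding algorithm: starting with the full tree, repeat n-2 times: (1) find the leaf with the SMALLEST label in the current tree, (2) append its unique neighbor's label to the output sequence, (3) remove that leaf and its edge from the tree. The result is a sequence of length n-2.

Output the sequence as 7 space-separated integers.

Step 1: leaves = {1,3,4,7}. Remove smallest leaf 1, emit neighbor 5.
Step 2: leaves = {3,4,7}. Remove smallest leaf 3, emit neighbor 2.
Step 3: leaves = {4,7}. Remove smallest leaf 4, emit neighbor 5.
Step 4: leaves = {5,7}. Remove smallest leaf 5, emit neighbor 2.
Step 5: leaves = {2,7}. Remove smallest leaf 2, emit neighbor 8.
Step 6: leaves = {7,8}. Remove smallest leaf 7, emit neighbor 6.
Step 7: leaves = {6,8}. Remove smallest leaf 6, emit neighbor 9.
Done: 2 vertices remain (8, 9). Sequence = [5 2 5 2 8 6 9]

Answer: 5 2 5 2 8 6 9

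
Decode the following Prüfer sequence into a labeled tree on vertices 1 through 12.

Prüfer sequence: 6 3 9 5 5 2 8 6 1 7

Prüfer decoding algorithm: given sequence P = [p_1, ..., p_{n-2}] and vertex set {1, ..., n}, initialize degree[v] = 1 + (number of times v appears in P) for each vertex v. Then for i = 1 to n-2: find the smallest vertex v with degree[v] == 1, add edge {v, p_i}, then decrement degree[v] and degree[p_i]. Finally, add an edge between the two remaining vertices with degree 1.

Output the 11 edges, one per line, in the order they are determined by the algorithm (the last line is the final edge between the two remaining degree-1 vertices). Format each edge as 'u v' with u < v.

Initial degrees: {1:2, 2:2, 3:2, 4:1, 5:3, 6:3, 7:2, 8:2, 9:2, 10:1, 11:1, 12:1}
Step 1: smallest deg-1 vertex = 4, p_1 = 6. Add edge {4,6}. Now deg[4]=0, deg[6]=2.
Step 2: smallest deg-1 vertex = 10, p_2 = 3. Add edge {3,10}. Now deg[10]=0, deg[3]=1.
Step 3: smallest deg-1 vertex = 3, p_3 = 9. Add edge {3,9}. Now deg[3]=0, deg[9]=1.
Step 4: smallest deg-1 vertex = 9, p_4 = 5. Add edge {5,9}. Now deg[9]=0, deg[5]=2.
Step 5: smallest deg-1 vertex = 11, p_5 = 5. Add edge {5,11}. Now deg[11]=0, deg[5]=1.
Step 6: smallest deg-1 vertex = 5, p_6 = 2. Add edge {2,5}. Now deg[5]=0, deg[2]=1.
Step 7: smallest deg-1 vertex = 2, p_7 = 8. Add edge {2,8}. Now deg[2]=0, deg[8]=1.
Step 8: smallest deg-1 vertex = 8, p_8 = 6. Add edge {6,8}. Now deg[8]=0, deg[6]=1.
Step 9: smallest deg-1 vertex = 6, p_9 = 1. Add edge {1,6}. Now deg[6]=0, deg[1]=1.
Step 10: smallest deg-1 vertex = 1, p_10 = 7. Add edge {1,7}. Now deg[1]=0, deg[7]=1.
Final: two remaining deg-1 vertices are 7, 12. Add edge {7,12}.

Answer: 4 6
3 10
3 9
5 9
5 11
2 5
2 8
6 8
1 6
1 7
7 12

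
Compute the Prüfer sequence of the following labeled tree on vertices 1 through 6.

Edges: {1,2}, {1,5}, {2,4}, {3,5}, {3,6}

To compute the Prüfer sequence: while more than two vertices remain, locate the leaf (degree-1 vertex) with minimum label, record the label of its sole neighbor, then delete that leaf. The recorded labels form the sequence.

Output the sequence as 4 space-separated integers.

Answer: 2 1 5 3

Derivation:
Step 1: leaves = {4,6}. Remove smallest leaf 4, emit neighbor 2.
Step 2: leaves = {2,6}. Remove smallest leaf 2, emit neighbor 1.
Step 3: leaves = {1,6}. Remove smallest leaf 1, emit neighbor 5.
Step 4: leaves = {5,6}. Remove smallest leaf 5, emit neighbor 3.
Done: 2 vertices remain (3, 6). Sequence = [2 1 5 3]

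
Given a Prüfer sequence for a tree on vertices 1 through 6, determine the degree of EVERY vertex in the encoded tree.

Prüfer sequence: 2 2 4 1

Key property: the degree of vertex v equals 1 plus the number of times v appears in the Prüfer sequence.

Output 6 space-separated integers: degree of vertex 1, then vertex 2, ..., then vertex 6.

p_1 = 2: count[2] becomes 1
p_2 = 2: count[2] becomes 2
p_3 = 4: count[4] becomes 1
p_4 = 1: count[1] becomes 1
Degrees (1 + count): deg[1]=1+1=2, deg[2]=1+2=3, deg[3]=1+0=1, deg[4]=1+1=2, deg[5]=1+0=1, deg[6]=1+0=1

Answer: 2 3 1 2 1 1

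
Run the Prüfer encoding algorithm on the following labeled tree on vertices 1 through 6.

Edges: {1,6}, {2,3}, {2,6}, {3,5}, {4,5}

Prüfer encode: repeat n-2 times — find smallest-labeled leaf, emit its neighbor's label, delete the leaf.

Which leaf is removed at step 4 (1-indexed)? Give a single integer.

Step 1: current leaves = {1,4}. Remove leaf 1 (neighbor: 6).
Step 2: current leaves = {4,6}. Remove leaf 4 (neighbor: 5).
Step 3: current leaves = {5,6}. Remove leaf 5 (neighbor: 3).
Step 4: current leaves = {3,6}. Remove leaf 3 (neighbor: 2).

Answer: 3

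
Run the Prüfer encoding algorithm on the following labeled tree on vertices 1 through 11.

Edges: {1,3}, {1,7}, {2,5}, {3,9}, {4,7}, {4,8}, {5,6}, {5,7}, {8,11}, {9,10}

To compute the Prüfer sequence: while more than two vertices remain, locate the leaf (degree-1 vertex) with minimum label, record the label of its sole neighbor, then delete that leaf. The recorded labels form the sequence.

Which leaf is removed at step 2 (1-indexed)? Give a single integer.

Answer: 6

Derivation:
Step 1: current leaves = {2,6,10,11}. Remove leaf 2 (neighbor: 5).
Step 2: current leaves = {6,10,11}. Remove leaf 6 (neighbor: 5).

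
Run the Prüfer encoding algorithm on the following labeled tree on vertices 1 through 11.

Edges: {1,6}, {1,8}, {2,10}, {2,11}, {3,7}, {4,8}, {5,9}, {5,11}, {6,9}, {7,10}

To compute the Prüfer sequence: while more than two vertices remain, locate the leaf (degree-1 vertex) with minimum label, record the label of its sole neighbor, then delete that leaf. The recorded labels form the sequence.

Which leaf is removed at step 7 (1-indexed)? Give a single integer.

Step 1: current leaves = {3,4}. Remove leaf 3 (neighbor: 7).
Step 2: current leaves = {4,7}. Remove leaf 4 (neighbor: 8).
Step 3: current leaves = {7,8}. Remove leaf 7 (neighbor: 10).
Step 4: current leaves = {8,10}. Remove leaf 8 (neighbor: 1).
Step 5: current leaves = {1,10}. Remove leaf 1 (neighbor: 6).
Step 6: current leaves = {6,10}. Remove leaf 6 (neighbor: 9).
Step 7: current leaves = {9,10}. Remove leaf 9 (neighbor: 5).

Answer: 9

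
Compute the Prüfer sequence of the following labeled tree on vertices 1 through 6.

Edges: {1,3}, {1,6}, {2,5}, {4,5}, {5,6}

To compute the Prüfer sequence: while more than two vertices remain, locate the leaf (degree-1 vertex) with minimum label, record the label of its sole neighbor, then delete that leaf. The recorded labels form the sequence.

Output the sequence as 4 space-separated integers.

Answer: 5 1 6 5

Derivation:
Step 1: leaves = {2,3,4}. Remove smallest leaf 2, emit neighbor 5.
Step 2: leaves = {3,4}. Remove smallest leaf 3, emit neighbor 1.
Step 3: leaves = {1,4}. Remove smallest leaf 1, emit neighbor 6.
Step 4: leaves = {4,6}. Remove smallest leaf 4, emit neighbor 5.
Done: 2 vertices remain (5, 6). Sequence = [5 1 6 5]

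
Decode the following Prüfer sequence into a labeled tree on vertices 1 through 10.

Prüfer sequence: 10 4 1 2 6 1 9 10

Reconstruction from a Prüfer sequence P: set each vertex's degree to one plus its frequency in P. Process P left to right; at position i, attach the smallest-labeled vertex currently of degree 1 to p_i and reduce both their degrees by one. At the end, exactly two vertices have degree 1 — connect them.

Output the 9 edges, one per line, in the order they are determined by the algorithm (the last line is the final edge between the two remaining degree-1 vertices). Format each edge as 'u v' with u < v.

Answer: 3 10
4 5
1 4
2 7
2 6
1 6
1 9
8 10
9 10

Derivation:
Initial degrees: {1:3, 2:2, 3:1, 4:2, 5:1, 6:2, 7:1, 8:1, 9:2, 10:3}
Step 1: smallest deg-1 vertex = 3, p_1 = 10. Add edge {3,10}. Now deg[3]=0, deg[10]=2.
Step 2: smallest deg-1 vertex = 5, p_2 = 4. Add edge {4,5}. Now deg[5]=0, deg[4]=1.
Step 3: smallest deg-1 vertex = 4, p_3 = 1. Add edge {1,4}. Now deg[4]=0, deg[1]=2.
Step 4: smallest deg-1 vertex = 7, p_4 = 2. Add edge {2,7}. Now deg[7]=0, deg[2]=1.
Step 5: smallest deg-1 vertex = 2, p_5 = 6. Add edge {2,6}. Now deg[2]=0, deg[6]=1.
Step 6: smallest deg-1 vertex = 6, p_6 = 1. Add edge {1,6}. Now deg[6]=0, deg[1]=1.
Step 7: smallest deg-1 vertex = 1, p_7 = 9. Add edge {1,9}. Now deg[1]=0, deg[9]=1.
Step 8: smallest deg-1 vertex = 8, p_8 = 10. Add edge {8,10}. Now deg[8]=0, deg[10]=1.
Final: two remaining deg-1 vertices are 9, 10. Add edge {9,10}.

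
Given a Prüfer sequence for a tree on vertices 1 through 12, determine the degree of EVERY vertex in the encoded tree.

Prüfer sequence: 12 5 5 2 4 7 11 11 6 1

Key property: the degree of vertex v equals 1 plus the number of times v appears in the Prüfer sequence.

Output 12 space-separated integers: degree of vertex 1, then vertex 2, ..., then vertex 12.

Answer: 2 2 1 2 3 2 2 1 1 1 3 2

Derivation:
p_1 = 12: count[12] becomes 1
p_2 = 5: count[5] becomes 1
p_3 = 5: count[5] becomes 2
p_4 = 2: count[2] becomes 1
p_5 = 4: count[4] becomes 1
p_6 = 7: count[7] becomes 1
p_7 = 11: count[11] becomes 1
p_8 = 11: count[11] becomes 2
p_9 = 6: count[6] becomes 1
p_10 = 1: count[1] becomes 1
Degrees (1 + count): deg[1]=1+1=2, deg[2]=1+1=2, deg[3]=1+0=1, deg[4]=1+1=2, deg[5]=1+2=3, deg[6]=1+1=2, deg[7]=1+1=2, deg[8]=1+0=1, deg[9]=1+0=1, deg[10]=1+0=1, deg[11]=1+2=3, deg[12]=1+1=2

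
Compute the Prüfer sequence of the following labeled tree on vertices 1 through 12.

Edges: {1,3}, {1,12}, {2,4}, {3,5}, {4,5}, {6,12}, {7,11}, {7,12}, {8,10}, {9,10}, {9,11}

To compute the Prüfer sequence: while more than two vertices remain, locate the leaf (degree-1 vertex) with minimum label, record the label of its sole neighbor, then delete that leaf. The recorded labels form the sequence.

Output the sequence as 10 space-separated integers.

Step 1: leaves = {2,6,8}. Remove smallest leaf 2, emit neighbor 4.
Step 2: leaves = {4,6,8}. Remove smallest leaf 4, emit neighbor 5.
Step 3: leaves = {5,6,8}. Remove smallest leaf 5, emit neighbor 3.
Step 4: leaves = {3,6,8}. Remove smallest leaf 3, emit neighbor 1.
Step 5: leaves = {1,6,8}. Remove smallest leaf 1, emit neighbor 12.
Step 6: leaves = {6,8}. Remove smallest leaf 6, emit neighbor 12.
Step 7: leaves = {8,12}. Remove smallest leaf 8, emit neighbor 10.
Step 8: leaves = {10,12}. Remove smallest leaf 10, emit neighbor 9.
Step 9: leaves = {9,12}. Remove smallest leaf 9, emit neighbor 11.
Step 10: leaves = {11,12}. Remove smallest leaf 11, emit neighbor 7.
Done: 2 vertices remain (7, 12). Sequence = [4 5 3 1 12 12 10 9 11 7]

Answer: 4 5 3 1 12 12 10 9 11 7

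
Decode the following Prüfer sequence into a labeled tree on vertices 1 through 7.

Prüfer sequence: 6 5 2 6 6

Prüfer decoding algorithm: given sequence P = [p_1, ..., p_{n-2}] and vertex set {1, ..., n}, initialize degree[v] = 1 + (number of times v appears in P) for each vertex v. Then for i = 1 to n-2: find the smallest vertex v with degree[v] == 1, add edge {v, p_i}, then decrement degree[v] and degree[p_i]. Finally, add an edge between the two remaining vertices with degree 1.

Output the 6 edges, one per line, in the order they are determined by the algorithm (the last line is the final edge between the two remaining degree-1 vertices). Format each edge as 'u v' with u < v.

Answer: 1 6
3 5
2 4
2 6
5 6
6 7

Derivation:
Initial degrees: {1:1, 2:2, 3:1, 4:1, 5:2, 6:4, 7:1}
Step 1: smallest deg-1 vertex = 1, p_1 = 6. Add edge {1,6}. Now deg[1]=0, deg[6]=3.
Step 2: smallest deg-1 vertex = 3, p_2 = 5. Add edge {3,5}. Now deg[3]=0, deg[5]=1.
Step 3: smallest deg-1 vertex = 4, p_3 = 2. Add edge {2,4}. Now deg[4]=0, deg[2]=1.
Step 4: smallest deg-1 vertex = 2, p_4 = 6. Add edge {2,6}. Now deg[2]=0, deg[6]=2.
Step 5: smallest deg-1 vertex = 5, p_5 = 6. Add edge {5,6}. Now deg[5]=0, deg[6]=1.
Final: two remaining deg-1 vertices are 6, 7. Add edge {6,7}.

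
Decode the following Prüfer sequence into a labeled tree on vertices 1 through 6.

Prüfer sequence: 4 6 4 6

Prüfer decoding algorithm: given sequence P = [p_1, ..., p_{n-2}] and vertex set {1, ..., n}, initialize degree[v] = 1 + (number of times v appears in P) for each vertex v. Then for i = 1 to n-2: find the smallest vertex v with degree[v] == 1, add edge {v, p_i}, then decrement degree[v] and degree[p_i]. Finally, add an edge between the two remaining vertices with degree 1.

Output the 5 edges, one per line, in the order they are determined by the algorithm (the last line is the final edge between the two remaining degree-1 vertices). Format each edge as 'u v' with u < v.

Answer: 1 4
2 6
3 4
4 6
5 6

Derivation:
Initial degrees: {1:1, 2:1, 3:1, 4:3, 5:1, 6:3}
Step 1: smallest deg-1 vertex = 1, p_1 = 4. Add edge {1,4}. Now deg[1]=0, deg[4]=2.
Step 2: smallest deg-1 vertex = 2, p_2 = 6. Add edge {2,6}. Now deg[2]=0, deg[6]=2.
Step 3: smallest deg-1 vertex = 3, p_3 = 4. Add edge {3,4}. Now deg[3]=0, deg[4]=1.
Step 4: smallest deg-1 vertex = 4, p_4 = 6. Add edge {4,6}. Now deg[4]=0, deg[6]=1.
Final: two remaining deg-1 vertices are 5, 6. Add edge {5,6}.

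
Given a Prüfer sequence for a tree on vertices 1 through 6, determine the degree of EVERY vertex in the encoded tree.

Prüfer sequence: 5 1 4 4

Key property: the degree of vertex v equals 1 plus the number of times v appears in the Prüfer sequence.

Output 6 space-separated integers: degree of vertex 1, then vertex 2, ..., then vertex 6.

p_1 = 5: count[5] becomes 1
p_2 = 1: count[1] becomes 1
p_3 = 4: count[4] becomes 1
p_4 = 4: count[4] becomes 2
Degrees (1 + count): deg[1]=1+1=2, deg[2]=1+0=1, deg[3]=1+0=1, deg[4]=1+2=3, deg[5]=1+1=2, deg[6]=1+0=1

Answer: 2 1 1 3 2 1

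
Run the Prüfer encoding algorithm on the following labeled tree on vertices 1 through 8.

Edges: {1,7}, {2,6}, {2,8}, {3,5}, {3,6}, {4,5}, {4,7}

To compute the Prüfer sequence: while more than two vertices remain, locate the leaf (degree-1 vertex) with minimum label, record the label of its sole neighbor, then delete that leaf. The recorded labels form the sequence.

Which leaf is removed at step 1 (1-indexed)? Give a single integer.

Step 1: current leaves = {1,8}. Remove leaf 1 (neighbor: 7).

Answer: 1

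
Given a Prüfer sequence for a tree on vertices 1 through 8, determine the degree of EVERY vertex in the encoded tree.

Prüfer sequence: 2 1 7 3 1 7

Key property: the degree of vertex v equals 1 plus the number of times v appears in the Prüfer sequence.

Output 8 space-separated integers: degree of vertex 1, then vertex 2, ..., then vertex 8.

p_1 = 2: count[2] becomes 1
p_2 = 1: count[1] becomes 1
p_3 = 7: count[7] becomes 1
p_4 = 3: count[3] becomes 1
p_5 = 1: count[1] becomes 2
p_6 = 7: count[7] becomes 2
Degrees (1 + count): deg[1]=1+2=3, deg[2]=1+1=2, deg[3]=1+1=2, deg[4]=1+0=1, deg[5]=1+0=1, deg[6]=1+0=1, deg[7]=1+2=3, deg[8]=1+0=1

Answer: 3 2 2 1 1 1 3 1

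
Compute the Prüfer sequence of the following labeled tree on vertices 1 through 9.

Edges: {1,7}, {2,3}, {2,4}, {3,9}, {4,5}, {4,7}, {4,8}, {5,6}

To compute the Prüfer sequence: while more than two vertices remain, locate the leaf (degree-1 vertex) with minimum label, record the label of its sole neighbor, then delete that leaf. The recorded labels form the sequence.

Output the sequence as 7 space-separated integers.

Answer: 7 5 4 4 4 2 3

Derivation:
Step 1: leaves = {1,6,8,9}. Remove smallest leaf 1, emit neighbor 7.
Step 2: leaves = {6,7,8,9}. Remove smallest leaf 6, emit neighbor 5.
Step 3: leaves = {5,7,8,9}. Remove smallest leaf 5, emit neighbor 4.
Step 4: leaves = {7,8,9}. Remove smallest leaf 7, emit neighbor 4.
Step 5: leaves = {8,9}. Remove smallest leaf 8, emit neighbor 4.
Step 6: leaves = {4,9}. Remove smallest leaf 4, emit neighbor 2.
Step 7: leaves = {2,9}. Remove smallest leaf 2, emit neighbor 3.
Done: 2 vertices remain (3, 9). Sequence = [7 5 4 4 4 2 3]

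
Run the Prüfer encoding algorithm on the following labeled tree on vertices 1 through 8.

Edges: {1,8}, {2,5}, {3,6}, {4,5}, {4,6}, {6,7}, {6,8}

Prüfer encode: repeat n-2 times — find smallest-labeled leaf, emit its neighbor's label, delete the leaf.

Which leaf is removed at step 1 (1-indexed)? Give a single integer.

Answer: 1

Derivation:
Step 1: current leaves = {1,2,3,7}. Remove leaf 1 (neighbor: 8).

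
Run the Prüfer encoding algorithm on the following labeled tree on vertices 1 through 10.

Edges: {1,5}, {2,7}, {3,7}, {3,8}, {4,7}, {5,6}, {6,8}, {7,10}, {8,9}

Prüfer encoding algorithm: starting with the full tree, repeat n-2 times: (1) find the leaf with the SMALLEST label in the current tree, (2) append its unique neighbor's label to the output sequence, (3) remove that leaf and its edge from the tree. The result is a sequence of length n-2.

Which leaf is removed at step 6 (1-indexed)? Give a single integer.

Answer: 9

Derivation:
Step 1: current leaves = {1,2,4,9,10}. Remove leaf 1 (neighbor: 5).
Step 2: current leaves = {2,4,5,9,10}. Remove leaf 2 (neighbor: 7).
Step 3: current leaves = {4,5,9,10}. Remove leaf 4 (neighbor: 7).
Step 4: current leaves = {5,9,10}. Remove leaf 5 (neighbor: 6).
Step 5: current leaves = {6,9,10}. Remove leaf 6 (neighbor: 8).
Step 6: current leaves = {9,10}. Remove leaf 9 (neighbor: 8).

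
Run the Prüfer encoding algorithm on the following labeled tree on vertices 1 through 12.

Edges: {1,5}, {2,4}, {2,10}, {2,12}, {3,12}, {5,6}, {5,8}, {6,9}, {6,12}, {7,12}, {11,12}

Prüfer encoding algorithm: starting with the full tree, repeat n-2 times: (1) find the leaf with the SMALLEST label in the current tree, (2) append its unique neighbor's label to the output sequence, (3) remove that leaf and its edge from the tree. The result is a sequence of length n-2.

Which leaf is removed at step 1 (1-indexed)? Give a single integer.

Step 1: current leaves = {1,3,4,7,8,9,10,11}. Remove leaf 1 (neighbor: 5).

Answer: 1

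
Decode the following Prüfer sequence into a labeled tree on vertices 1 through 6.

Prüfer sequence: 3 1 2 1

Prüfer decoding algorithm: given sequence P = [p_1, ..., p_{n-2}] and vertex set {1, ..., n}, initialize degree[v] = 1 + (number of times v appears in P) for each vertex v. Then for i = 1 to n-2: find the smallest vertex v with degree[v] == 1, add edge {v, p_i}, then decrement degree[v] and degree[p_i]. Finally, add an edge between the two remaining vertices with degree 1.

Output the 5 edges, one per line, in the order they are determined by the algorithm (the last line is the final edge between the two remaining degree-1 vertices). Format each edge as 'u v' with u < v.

Initial degrees: {1:3, 2:2, 3:2, 4:1, 5:1, 6:1}
Step 1: smallest deg-1 vertex = 4, p_1 = 3. Add edge {3,4}. Now deg[4]=0, deg[3]=1.
Step 2: smallest deg-1 vertex = 3, p_2 = 1. Add edge {1,3}. Now deg[3]=0, deg[1]=2.
Step 3: smallest deg-1 vertex = 5, p_3 = 2. Add edge {2,5}. Now deg[5]=0, deg[2]=1.
Step 4: smallest deg-1 vertex = 2, p_4 = 1. Add edge {1,2}. Now deg[2]=0, deg[1]=1.
Final: two remaining deg-1 vertices are 1, 6. Add edge {1,6}.

Answer: 3 4
1 3
2 5
1 2
1 6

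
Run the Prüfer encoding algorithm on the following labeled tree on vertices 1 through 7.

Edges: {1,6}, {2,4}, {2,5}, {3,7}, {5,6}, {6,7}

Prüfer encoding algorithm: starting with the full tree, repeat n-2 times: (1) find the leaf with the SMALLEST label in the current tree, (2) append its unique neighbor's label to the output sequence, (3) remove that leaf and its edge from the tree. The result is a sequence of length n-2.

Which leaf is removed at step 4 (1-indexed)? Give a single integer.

Answer: 2

Derivation:
Step 1: current leaves = {1,3,4}. Remove leaf 1 (neighbor: 6).
Step 2: current leaves = {3,4}. Remove leaf 3 (neighbor: 7).
Step 3: current leaves = {4,7}. Remove leaf 4 (neighbor: 2).
Step 4: current leaves = {2,7}. Remove leaf 2 (neighbor: 5).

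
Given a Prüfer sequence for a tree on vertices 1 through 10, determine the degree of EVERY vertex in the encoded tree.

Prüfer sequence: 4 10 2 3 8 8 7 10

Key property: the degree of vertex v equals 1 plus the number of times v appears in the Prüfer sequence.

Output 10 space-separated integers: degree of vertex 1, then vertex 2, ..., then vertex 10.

p_1 = 4: count[4] becomes 1
p_2 = 10: count[10] becomes 1
p_3 = 2: count[2] becomes 1
p_4 = 3: count[3] becomes 1
p_5 = 8: count[8] becomes 1
p_6 = 8: count[8] becomes 2
p_7 = 7: count[7] becomes 1
p_8 = 10: count[10] becomes 2
Degrees (1 + count): deg[1]=1+0=1, deg[2]=1+1=2, deg[3]=1+1=2, deg[4]=1+1=2, deg[5]=1+0=1, deg[6]=1+0=1, deg[7]=1+1=2, deg[8]=1+2=3, deg[9]=1+0=1, deg[10]=1+2=3

Answer: 1 2 2 2 1 1 2 3 1 3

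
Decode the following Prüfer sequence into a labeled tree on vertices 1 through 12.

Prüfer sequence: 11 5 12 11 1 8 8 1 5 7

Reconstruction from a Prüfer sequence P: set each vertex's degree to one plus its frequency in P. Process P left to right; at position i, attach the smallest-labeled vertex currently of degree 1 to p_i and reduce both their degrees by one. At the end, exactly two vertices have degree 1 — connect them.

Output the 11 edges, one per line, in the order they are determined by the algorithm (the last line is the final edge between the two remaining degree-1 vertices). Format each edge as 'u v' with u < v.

Answer: 2 11
3 5
4 12
6 11
1 9
8 10
8 11
1 8
1 5
5 7
7 12

Derivation:
Initial degrees: {1:3, 2:1, 3:1, 4:1, 5:3, 6:1, 7:2, 8:3, 9:1, 10:1, 11:3, 12:2}
Step 1: smallest deg-1 vertex = 2, p_1 = 11. Add edge {2,11}. Now deg[2]=0, deg[11]=2.
Step 2: smallest deg-1 vertex = 3, p_2 = 5. Add edge {3,5}. Now deg[3]=0, deg[5]=2.
Step 3: smallest deg-1 vertex = 4, p_3 = 12. Add edge {4,12}. Now deg[4]=0, deg[12]=1.
Step 4: smallest deg-1 vertex = 6, p_4 = 11. Add edge {6,11}. Now deg[6]=0, deg[11]=1.
Step 5: smallest deg-1 vertex = 9, p_5 = 1. Add edge {1,9}. Now deg[9]=0, deg[1]=2.
Step 6: smallest deg-1 vertex = 10, p_6 = 8. Add edge {8,10}. Now deg[10]=0, deg[8]=2.
Step 7: smallest deg-1 vertex = 11, p_7 = 8. Add edge {8,11}. Now deg[11]=0, deg[8]=1.
Step 8: smallest deg-1 vertex = 8, p_8 = 1. Add edge {1,8}. Now deg[8]=0, deg[1]=1.
Step 9: smallest deg-1 vertex = 1, p_9 = 5. Add edge {1,5}. Now deg[1]=0, deg[5]=1.
Step 10: smallest deg-1 vertex = 5, p_10 = 7. Add edge {5,7}. Now deg[5]=0, deg[7]=1.
Final: two remaining deg-1 vertices are 7, 12. Add edge {7,12}.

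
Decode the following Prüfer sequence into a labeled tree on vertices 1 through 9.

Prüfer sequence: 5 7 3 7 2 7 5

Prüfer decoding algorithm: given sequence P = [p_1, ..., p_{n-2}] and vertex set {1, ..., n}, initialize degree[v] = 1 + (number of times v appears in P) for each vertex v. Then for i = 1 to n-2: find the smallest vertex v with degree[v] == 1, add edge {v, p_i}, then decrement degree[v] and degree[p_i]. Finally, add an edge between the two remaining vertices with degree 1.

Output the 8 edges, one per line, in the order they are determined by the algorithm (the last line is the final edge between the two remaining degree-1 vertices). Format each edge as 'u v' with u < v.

Answer: 1 5
4 7
3 6
3 7
2 8
2 7
5 7
5 9

Derivation:
Initial degrees: {1:1, 2:2, 3:2, 4:1, 5:3, 6:1, 7:4, 8:1, 9:1}
Step 1: smallest deg-1 vertex = 1, p_1 = 5. Add edge {1,5}. Now deg[1]=0, deg[5]=2.
Step 2: smallest deg-1 vertex = 4, p_2 = 7. Add edge {4,7}. Now deg[4]=0, deg[7]=3.
Step 3: smallest deg-1 vertex = 6, p_3 = 3. Add edge {3,6}. Now deg[6]=0, deg[3]=1.
Step 4: smallest deg-1 vertex = 3, p_4 = 7. Add edge {3,7}. Now deg[3]=0, deg[7]=2.
Step 5: smallest deg-1 vertex = 8, p_5 = 2. Add edge {2,8}. Now deg[8]=0, deg[2]=1.
Step 6: smallest deg-1 vertex = 2, p_6 = 7. Add edge {2,7}. Now deg[2]=0, deg[7]=1.
Step 7: smallest deg-1 vertex = 7, p_7 = 5. Add edge {5,7}. Now deg[7]=0, deg[5]=1.
Final: two remaining deg-1 vertices are 5, 9. Add edge {5,9}.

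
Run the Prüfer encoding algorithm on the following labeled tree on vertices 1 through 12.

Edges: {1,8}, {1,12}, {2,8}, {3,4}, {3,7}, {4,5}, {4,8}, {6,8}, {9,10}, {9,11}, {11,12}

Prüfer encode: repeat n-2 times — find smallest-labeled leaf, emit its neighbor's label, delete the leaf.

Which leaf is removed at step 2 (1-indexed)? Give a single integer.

Answer: 5

Derivation:
Step 1: current leaves = {2,5,6,7,10}. Remove leaf 2 (neighbor: 8).
Step 2: current leaves = {5,6,7,10}. Remove leaf 5 (neighbor: 4).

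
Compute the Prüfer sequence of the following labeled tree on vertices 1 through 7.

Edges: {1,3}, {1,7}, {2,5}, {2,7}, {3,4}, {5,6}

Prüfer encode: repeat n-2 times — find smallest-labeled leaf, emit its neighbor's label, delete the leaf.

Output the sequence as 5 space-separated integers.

Step 1: leaves = {4,6}. Remove smallest leaf 4, emit neighbor 3.
Step 2: leaves = {3,6}. Remove smallest leaf 3, emit neighbor 1.
Step 3: leaves = {1,6}. Remove smallest leaf 1, emit neighbor 7.
Step 4: leaves = {6,7}. Remove smallest leaf 6, emit neighbor 5.
Step 5: leaves = {5,7}. Remove smallest leaf 5, emit neighbor 2.
Done: 2 vertices remain (2, 7). Sequence = [3 1 7 5 2]

Answer: 3 1 7 5 2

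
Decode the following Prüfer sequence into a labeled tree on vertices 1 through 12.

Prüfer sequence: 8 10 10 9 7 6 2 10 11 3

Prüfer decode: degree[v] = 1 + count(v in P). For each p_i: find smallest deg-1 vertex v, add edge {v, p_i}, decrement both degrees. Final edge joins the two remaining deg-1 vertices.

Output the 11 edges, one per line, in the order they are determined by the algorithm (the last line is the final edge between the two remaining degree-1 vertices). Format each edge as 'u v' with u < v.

Initial degrees: {1:1, 2:2, 3:2, 4:1, 5:1, 6:2, 7:2, 8:2, 9:2, 10:4, 11:2, 12:1}
Step 1: smallest deg-1 vertex = 1, p_1 = 8. Add edge {1,8}. Now deg[1]=0, deg[8]=1.
Step 2: smallest deg-1 vertex = 4, p_2 = 10. Add edge {4,10}. Now deg[4]=0, deg[10]=3.
Step 3: smallest deg-1 vertex = 5, p_3 = 10. Add edge {5,10}. Now deg[5]=0, deg[10]=2.
Step 4: smallest deg-1 vertex = 8, p_4 = 9. Add edge {8,9}. Now deg[8]=0, deg[9]=1.
Step 5: smallest deg-1 vertex = 9, p_5 = 7. Add edge {7,9}. Now deg[9]=0, deg[7]=1.
Step 6: smallest deg-1 vertex = 7, p_6 = 6. Add edge {6,7}. Now deg[7]=0, deg[6]=1.
Step 7: smallest deg-1 vertex = 6, p_7 = 2. Add edge {2,6}. Now deg[6]=0, deg[2]=1.
Step 8: smallest deg-1 vertex = 2, p_8 = 10. Add edge {2,10}. Now deg[2]=0, deg[10]=1.
Step 9: smallest deg-1 vertex = 10, p_9 = 11. Add edge {10,11}. Now deg[10]=0, deg[11]=1.
Step 10: smallest deg-1 vertex = 11, p_10 = 3. Add edge {3,11}. Now deg[11]=0, deg[3]=1.
Final: two remaining deg-1 vertices are 3, 12. Add edge {3,12}.

Answer: 1 8
4 10
5 10
8 9
7 9
6 7
2 6
2 10
10 11
3 11
3 12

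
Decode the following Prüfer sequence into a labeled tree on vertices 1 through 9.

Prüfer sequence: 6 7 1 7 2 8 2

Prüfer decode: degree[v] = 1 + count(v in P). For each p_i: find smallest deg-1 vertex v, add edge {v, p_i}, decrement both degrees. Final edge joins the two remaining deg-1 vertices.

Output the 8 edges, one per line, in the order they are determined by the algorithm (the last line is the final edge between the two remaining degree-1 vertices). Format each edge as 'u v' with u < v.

Answer: 3 6
4 7
1 5
1 7
2 6
7 8
2 8
2 9

Derivation:
Initial degrees: {1:2, 2:3, 3:1, 4:1, 5:1, 6:2, 7:3, 8:2, 9:1}
Step 1: smallest deg-1 vertex = 3, p_1 = 6. Add edge {3,6}. Now deg[3]=0, deg[6]=1.
Step 2: smallest deg-1 vertex = 4, p_2 = 7. Add edge {4,7}. Now deg[4]=0, deg[7]=2.
Step 3: smallest deg-1 vertex = 5, p_3 = 1. Add edge {1,5}. Now deg[5]=0, deg[1]=1.
Step 4: smallest deg-1 vertex = 1, p_4 = 7. Add edge {1,7}. Now deg[1]=0, deg[7]=1.
Step 5: smallest deg-1 vertex = 6, p_5 = 2. Add edge {2,6}. Now deg[6]=0, deg[2]=2.
Step 6: smallest deg-1 vertex = 7, p_6 = 8. Add edge {7,8}. Now deg[7]=0, deg[8]=1.
Step 7: smallest deg-1 vertex = 8, p_7 = 2. Add edge {2,8}. Now deg[8]=0, deg[2]=1.
Final: two remaining deg-1 vertices are 2, 9. Add edge {2,9}.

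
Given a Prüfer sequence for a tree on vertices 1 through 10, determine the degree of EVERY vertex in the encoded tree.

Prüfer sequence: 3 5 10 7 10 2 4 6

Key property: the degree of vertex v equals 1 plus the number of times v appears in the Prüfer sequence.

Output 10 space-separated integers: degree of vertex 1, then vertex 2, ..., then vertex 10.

Answer: 1 2 2 2 2 2 2 1 1 3

Derivation:
p_1 = 3: count[3] becomes 1
p_2 = 5: count[5] becomes 1
p_3 = 10: count[10] becomes 1
p_4 = 7: count[7] becomes 1
p_5 = 10: count[10] becomes 2
p_6 = 2: count[2] becomes 1
p_7 = 4: count[4] becomes 1
p_8 = 6: count[6] becomes 1
Degrees (1 + count): deg[1]=1+0=1, deg[2]=1+1=2, deg[3]=1+1=2, deg[4]=1+1=2, deg[5]=1+1=2, deg[6]=1+1=2, deg[7]=1+1=2, deg[8]=1+0=1, deg[9]=1+0=1, deg[10]=1+2=3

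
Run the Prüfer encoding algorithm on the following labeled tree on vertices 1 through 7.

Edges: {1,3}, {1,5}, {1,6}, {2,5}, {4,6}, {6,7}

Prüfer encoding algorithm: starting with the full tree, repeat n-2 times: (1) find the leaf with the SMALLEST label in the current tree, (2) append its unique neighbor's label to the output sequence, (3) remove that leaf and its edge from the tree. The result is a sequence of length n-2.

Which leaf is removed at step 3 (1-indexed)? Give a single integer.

Step 1: current leaves = {2,3,4,7}. Remove leaf 2 (neighbor: 5).
Step 2: current leaves = {3,4,5,7}. Remove leaf 3 (neighbor: 1).
Step 3: current leaves = {4,5,7}. Remove leaf 4 (neighbor: 6).

Answer: 4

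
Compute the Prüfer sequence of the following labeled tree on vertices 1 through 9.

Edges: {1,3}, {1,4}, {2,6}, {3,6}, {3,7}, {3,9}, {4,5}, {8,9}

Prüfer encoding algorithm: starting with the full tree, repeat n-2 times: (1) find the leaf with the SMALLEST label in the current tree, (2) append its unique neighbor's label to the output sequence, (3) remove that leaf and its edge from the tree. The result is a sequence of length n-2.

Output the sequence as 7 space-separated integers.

Step 1: leaves = {2,5,7,8}. Remove smallest leaf 2, emit neighbor 6.
Step 2: leaves = {5,6,7,8}. Remove smallest leaf 5, emit neighbor 4.
Step 3: leaves = {4,6,7,8}. Remove smallest leaf 4, emit neighbor 1.
Step 4: leaves = {1,6,7,8}. Remove smallest leaf 1, emit neighbor 3.
Step 5: leaves = {6,7,8}. Remove smallest leaf 6, emit neighbor 3.
Step 6: leaves = {7,8}. Remove smallest leaf 7, emit neighbor 3.
Step 7: leaves = {3,8}. Remove smallest leaf 3, emit neighbor 9.
Done: 2 vertices remain (8, 9). Sequence = [6 4 1 3 3 3 9]

Answer: 6 4 1 3 3 3 9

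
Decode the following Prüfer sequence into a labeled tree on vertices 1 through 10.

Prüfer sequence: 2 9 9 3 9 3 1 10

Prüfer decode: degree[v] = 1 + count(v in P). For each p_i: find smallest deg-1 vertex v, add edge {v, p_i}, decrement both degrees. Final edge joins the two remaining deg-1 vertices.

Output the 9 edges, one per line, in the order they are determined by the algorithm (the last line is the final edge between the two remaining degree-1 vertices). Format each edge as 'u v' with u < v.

Answer: 2 4
2 9
5 9
3 6
7 9
3 8
1 3
1 10
9 10

Derivation:
Initial degrees: {1:2, 2:2, 3:3, 4:1, 5:1, 6:1, 7:1, 8:1, 9:4, 10:2}
Step 1: smallest deg-1 vertex = 4, p_1 = 2. Add edge {2,4}. Now deg[4]=0, deg[2]=1.
Step 2: smallest deg-1 vertex = 2, p_2 = 9. Add edge {2,9}. Now deg[2]=0, deg[9]=3.
Step 3: smallest deg-1 vertex = 5, p_3 = 9. Add edge {5,9}. Now deg[5]=0, deg[9]=2.
Step 4: smallest deg-1 vertex = 6, p_4 = 3. Add edge {3,6}. Now deg[6]=0, deg[3]=2.
Step 5: smallest deg-1 vertex = 7, p_5 = 9. Add edge {7,9}. Now deg[7]=0, deg[9]=1.
Step 6: smallest deg-1 vertex = 8, p_6 = 3. Add edge {3,8}. Now deg[8]=0, deg[3]=1.
Step 7: smallest deg-1 vertex = 3, p_7 = 1. Add edge {1,3}. Now deg[3]=0, deg[1]=1.
Step 8: smallest deg-1 vertex = 1, p_8 = 10. Add edge {1,10}. Now deg[1]=0, deg[10]=1.
Final: two remaining deg-1 vertices are 9, 10. Add edge {9,10}.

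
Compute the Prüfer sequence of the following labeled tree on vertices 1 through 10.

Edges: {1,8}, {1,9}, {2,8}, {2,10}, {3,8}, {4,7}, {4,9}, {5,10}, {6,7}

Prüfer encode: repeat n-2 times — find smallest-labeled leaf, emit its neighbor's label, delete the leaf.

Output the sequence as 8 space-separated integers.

Answer: 8 10 7 4 9 1 8 2

Derivation:
Step 1: leaves = {3,5,6}. Remove smallest leaf 3, emit neighbor 8.
Step 2: leaves = {5,6}. Remove smallest leaf 5, emit neighbor 10.
Step 3: leaves = {6,10}. Remove smallest leaf 6, emit neighbor 7.
Step 4: leaves = {7,10}. Remove smallest leaf 7, emit neighbor 4.
Step 5: leaves = {4,10}. Remove smallest leaf 4, emit neighbor 9.
Step 6: leaves = {9,10}. Remove smallest leaf 9, emit neighbor 1.
Step 7: leaves = {1,10}. Remove smallest leaf 1, emit neighbor 8.
Step 8: leaves = {8,10}. Remove smallest leaf 8, emit neighbor 2.
Done: 2 vertices remain (2, 10). Sequence = [8 10 7 4 9 1 8 2]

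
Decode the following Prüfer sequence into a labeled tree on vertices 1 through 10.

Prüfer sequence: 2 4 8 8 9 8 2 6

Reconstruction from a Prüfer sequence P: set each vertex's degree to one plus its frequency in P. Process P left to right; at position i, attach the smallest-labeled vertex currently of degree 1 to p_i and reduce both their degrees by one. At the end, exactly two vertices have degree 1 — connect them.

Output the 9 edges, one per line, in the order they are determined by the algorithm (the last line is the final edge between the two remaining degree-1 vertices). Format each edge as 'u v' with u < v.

Answer: 1 2
3 4
4 8
5 8
7 9
8 9
2 8
2 6
6 10

Derivation:
Initial degrees: {1:1, 2:3, 3:1, 4:2, 5:1, 6:2, 7:1, 8:4, 9:2, 10:1}
Step 1: smallest deg-1 vertex = 1, p_1 = 2. Add edge {1,2}. Now deg[1]=0, deg[2]=2.
Step 2: smallest deg-1 vertex = 3, p_2 = 4. Add edge {3,4}. Now deg[3]=0, deg[4]=1.
Step 3: smallest deg-1 vertex = 4, p_3 = 8. Add edge {4,8}. Now deg[4]=0, deg[8]=3.
Step 4: smallest deg-1 vertex = 5, p_4 = 8. Add edge {5,8}. Now deg[5]=0, deg[8]=2.
Step 5: smallest deg-1 vertex = 7, p_5 = 9. Add edge {7,9}. Now deg[7]=0, deg[9]=1.
Step 6: smallest deg-1 vertex = 9, p_6 = 8. Add edge {8,9}. Now deg[9]=0, deg[8]=1.
Step 7: smallest deg-1 vertex = 8, p_7 = 2. Add edge {2,8}. Now deg[8]=0, deg[2]=1.
Step 8: smallest deg-1 vertex = 2, p_8 = 6. Add edge {2,6}. Now deg[2]=0, deg[6]=1.
Final: two remaining deg-1 vertices are 6, 10. Add edge {6,10}.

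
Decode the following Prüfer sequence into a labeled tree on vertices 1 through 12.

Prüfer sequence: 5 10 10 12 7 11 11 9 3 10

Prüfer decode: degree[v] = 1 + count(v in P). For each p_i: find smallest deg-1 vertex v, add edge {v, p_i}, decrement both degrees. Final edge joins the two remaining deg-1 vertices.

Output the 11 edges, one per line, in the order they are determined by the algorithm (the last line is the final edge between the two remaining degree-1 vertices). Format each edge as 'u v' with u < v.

Initial degrees: {1:1, 2:1, 3:2, 4:1, 5:2, 6:1, 7:2, 8:1, 9:2, 10:4, 11:3, 12:2}
Step 1: smallest deg-1 vertex = 1, p_1 = 5. Add edge {1,5}. Now deg[1]=0, deg[5]=1.
Step 2: smallest deg-1 vertex = 2, p_2 = 10. Add edge {2,10}. Now deg[2]=0, deg[10]=3.
Step 3: smallest deg-1 vertex = 4, p_3 = 10. Add edge {4,10}. Now deg[4]=0, deg[10]=2.
Step 4: smallest deg-1 vertex = 5, p_4 = 12. Add edge {5,12}. Now deg[5]=0, deg[12]=1.
Step 5: smallest deg-1 vertex = 6, p_5 = 7. Add edge {6,7}. Now deg[6]=0, deg[7]=1.
Step 6: smallest deg-1 vertex = 7, p_6 = 11. Add edge {7,11}. Now deg[7]=0, deg[11]=2.
Step 7: smallest deg-1 vertex = 8, p_7 = 11. Add edge {8,11}. Now deg[8]=0, deg[11]=1.
Step 8: smallest deg-1 vertex = 11, p_8 = 9. Add edge {9,11}. Now deg[11]=0, deg[9]=1.
Step 9: smallest deg-1 vertex = 9, p_9 = 3. Add edge {3,9}. Now deg[9]=0, deg[3]=1.
Step 10: smallest deg-1 vertex = 3, p_10 = 10. Add edge {3,10}. Now deg[3]=0, deg[10]=1.
Final: two remaining deg-1 vertices are 10, 12. Add edge {10,12}.

Answer: 1 5
2 10
4 10
5 12
6 7
7 11
8 11
9 11
3 9
3 10
10 12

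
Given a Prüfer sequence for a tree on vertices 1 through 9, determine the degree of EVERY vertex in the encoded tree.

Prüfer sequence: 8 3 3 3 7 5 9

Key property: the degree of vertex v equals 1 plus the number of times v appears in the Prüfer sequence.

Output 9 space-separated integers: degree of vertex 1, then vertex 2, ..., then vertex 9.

p_1 = 8: count[8] becomes 1
p_2 = 3: count[3] becomes 1
p_3 = 3: count[3] becomes 2
p_4 = 3: count[3] becomes 3
p_5 = 7: count[7] becomes 1
p_6 = 5: count[5] becomes 1
p_7 = 9: count[9] becomes 1
Degrees (1 + count): deg[1]=1+0=1, deg[2]=1+0=1, deg[3]=1+3=4, deg[4]=1+0=1, deg[5]=1+1=2, deg[6]=1+0=1, deg[7]=1+1=2, deg[8]=1+1=2, deg[9]=1+1=2

Answer: 1 1 4 1 2 1 2 2 2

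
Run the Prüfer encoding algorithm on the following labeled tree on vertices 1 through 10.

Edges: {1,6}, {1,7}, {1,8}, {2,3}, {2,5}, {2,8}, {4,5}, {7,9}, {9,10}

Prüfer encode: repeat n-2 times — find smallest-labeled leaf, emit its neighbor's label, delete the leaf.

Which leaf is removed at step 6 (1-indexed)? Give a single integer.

Answer: 8

Derivation:
Step 1: current leaves = {3,4,6,10}. Remove leaf 3 (neighbor: 2).
Step 2: current leaves = {4,6,10}. Remove leaf 4 (neighbor: 5).
Step 3: current leaves = {5,6,10}. Remove leaf 5 (neighbor: 2).
Step 4: current leaves = {2,6,10}. Remove leaf 2 (neighbor: 8).
Step 5: current leaves = {6,8,10}. Remove leaf 6 (neighbor: 1).
Step 6: current leaves = {8,10}. Remove leaf 8 (neighbor: 1).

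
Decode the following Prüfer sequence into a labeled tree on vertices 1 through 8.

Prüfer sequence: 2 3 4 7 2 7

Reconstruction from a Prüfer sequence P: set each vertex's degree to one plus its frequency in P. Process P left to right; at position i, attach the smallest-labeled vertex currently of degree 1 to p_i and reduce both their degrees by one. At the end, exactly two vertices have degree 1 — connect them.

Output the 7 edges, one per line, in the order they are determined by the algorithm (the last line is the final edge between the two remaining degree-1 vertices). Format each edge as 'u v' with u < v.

Initial degrees: {1:1, 2:3, 3:2, 4:2, 5:1, 6:1, 7:3, 8:1}
Step 1: smallest deg-1 vertex = 1, p_1 = 2. Add edge {1,2}. Now deg[1]=0, deg[2]=2.
Step 2: smallest deg-1 vertex = 5, p_2 = 3. Add edge {3,5}. Now deg[5]=0, deg[3]=1.
Step 3: smallest deg-1 vertex = 3, p_3 = 4. Add edge {3,4}. Now deg[3]=0, deg[4]=1.
Step 4: smallest deg-1 vertex = 4, p_4 = 7. Add edge {4,7}. Now deg[4]=0, deg[7]=2.
Step 5: smallest deg-1 vertex = 6, p_5 = 2. Add edge {2,6}. Now deg[6]=0, deg[2]=1.
Step 6: smallest deg-1 vertex = 2, p_6 = 7. Add edge {2,7}. Now deg[2]=0, deg[7]=1.
Final: two remaining deg-1 vertices are 7, 8. Add edge {7,8}.

Answer: 1 2
3 5
3 4
4 7
2 6
2 7
7 8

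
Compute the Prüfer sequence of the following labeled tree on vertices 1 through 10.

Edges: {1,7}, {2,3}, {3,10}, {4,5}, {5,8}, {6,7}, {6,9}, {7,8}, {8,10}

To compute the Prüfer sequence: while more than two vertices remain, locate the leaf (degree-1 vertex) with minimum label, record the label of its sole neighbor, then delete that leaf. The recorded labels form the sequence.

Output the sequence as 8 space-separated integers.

Step 1: leaves = {1,2,4,9}. Remove smallest leaf 1, emit neighbor 7.
Step 2: leaves = {2,4,9}. Remove smallest leaf 2, emit neighbor 3.
Step 3: leaves = {3,4,9}. Remove smallest leaf 3, emit neighbor 10.
Step 4: leaves = {4,9,10}. Remove smallest leaf 4, emit neighbor 5.
Step 5: leaves = {5,9,10}. Remove smallest leaf 5, emit neighbor 8.
Step 6: leaves = {9,10}. Remove smallest leaf 9, emit neighbor 6.
Step 7: leaves = {6,10}. Remove smallest leaf 6, emit neighbor 7.
Step 8: leaves = {7,10}. Remove smallest leaf 7, emit neighbor 8.
Done: 2 vertices remain (8, 10). Sequence = [7 3 10 5 8 6 7 8]

Answer: 7 3 10 5 8 6 7 8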